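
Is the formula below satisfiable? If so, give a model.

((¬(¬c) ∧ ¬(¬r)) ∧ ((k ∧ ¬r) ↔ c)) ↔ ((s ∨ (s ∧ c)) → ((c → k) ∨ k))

s=T, c=T, k=F, r=T

  ((¬(¬c) ∧ ¬(¬r)) ∧ ((k ∧ ¬r) ↔ c)) ↔ ((s ∨ (s ∧ c)) → ((c → k) ∨ k)) = True
    (¬(¬c) ∧ ¬(¬r)) ∧ ((k ∧ ¬r) ↔ c) = False
      ¬(¬c) ∧ ¬(¬r) = True
        ¬(¬c) = True
          ¬c = False
        ¬(¬r) = True
          ¬r = False
      (k ∧ ¬r) ↔ c = False
        k ∧ ¬r = False
          ¬r = False
    (s ∨ (s ∧ c)) → ((c → k) ∨ k) = False
      s ∨ (s ∧ c) = True
        s ∧ c = True
      (c → k) ∨ k = False
        c → k = False
The formula evaluates to True.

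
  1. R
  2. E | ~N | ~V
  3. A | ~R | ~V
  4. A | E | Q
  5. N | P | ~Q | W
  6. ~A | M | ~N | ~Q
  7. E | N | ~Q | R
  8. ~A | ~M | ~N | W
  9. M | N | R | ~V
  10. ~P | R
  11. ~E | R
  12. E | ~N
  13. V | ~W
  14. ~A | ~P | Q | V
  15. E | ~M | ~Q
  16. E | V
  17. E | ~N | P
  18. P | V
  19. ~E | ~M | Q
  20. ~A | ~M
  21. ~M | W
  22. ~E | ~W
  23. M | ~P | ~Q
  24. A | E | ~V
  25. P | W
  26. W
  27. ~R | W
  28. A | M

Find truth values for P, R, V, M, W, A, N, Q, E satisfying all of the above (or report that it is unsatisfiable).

P=F, R=T, V=T, M=F, W=T, A=T, N=F, Q=F, E=F

Unit clause (R) forces R = True.
Unit clause (W) forces W = True.
In (V | ~W) only V is left, so V = True.
In (~E | ~W) only ~E is left, so E = False.
In (A | E | ~V) only A is left, so A = True.
In (E | ~N | ~V) only ~N is left, so N = False.
In (~A | ~M) only ~M is left, so M = False.
Set P = False.
Set Q = False.
All clauses satisfied.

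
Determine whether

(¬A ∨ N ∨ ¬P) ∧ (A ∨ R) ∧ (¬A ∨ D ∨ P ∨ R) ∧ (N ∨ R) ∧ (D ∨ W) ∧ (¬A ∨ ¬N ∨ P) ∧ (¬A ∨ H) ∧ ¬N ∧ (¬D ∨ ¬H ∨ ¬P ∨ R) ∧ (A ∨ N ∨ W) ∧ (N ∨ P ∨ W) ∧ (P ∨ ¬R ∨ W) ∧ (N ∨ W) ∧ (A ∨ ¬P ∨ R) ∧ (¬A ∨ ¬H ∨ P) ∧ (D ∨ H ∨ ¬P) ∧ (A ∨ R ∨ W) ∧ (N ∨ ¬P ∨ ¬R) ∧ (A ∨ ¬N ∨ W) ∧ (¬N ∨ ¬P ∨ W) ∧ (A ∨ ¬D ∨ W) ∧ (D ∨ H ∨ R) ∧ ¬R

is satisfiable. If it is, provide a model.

Case N = True:
  Clause (¬N) is falsified — contradiction.
Case N = False:
  (N ∨ R) forces R = True.
  Clause (¬R) is falsified — contradiction.
Both cases fail, so the formula is unsatisfiable.

No satisfying assignment exists.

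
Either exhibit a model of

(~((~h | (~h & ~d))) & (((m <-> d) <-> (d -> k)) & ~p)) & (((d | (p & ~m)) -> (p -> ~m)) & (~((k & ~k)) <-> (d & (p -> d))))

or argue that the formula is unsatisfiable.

d = True; k = True; h = True; m = True; p = False

  ~((~h | (~h & ~d))) & (((m <-> d) <-> (d -> k)) & ~p) = True
    ~((~h | (~h & ~d))) = True
      ~h | (~h & ~d) = False
        ~h = False
        ~h & ~d = False
          ~h = False
          ~d = False
    ((m <-> d) <-> (d -> k)) & ~p = True
      (m <-> d) <-> (d -> k) = True
        m <-> d = True
        d -> k = True
      ~p = True
  ((d | (p & ~m)) -> (p -> ~m)) & (~((k & ~k)) <-> (d & (p -> d))) = True
    (d | (p & ~m)) -> (p -> ~m) = True
      d | (p & ~m) = True
        p & ~m = False
          ~m = False
      p -> ~m = True
        ~m = False
    ~((k & ~k)) <-> (d & (p -> d)) = True
      ~((k & ~k)) = True
        k & ~k = False
          ~k = False
      d & (p -> d) = True
        p -> d = True
Both conjuncts True, so the formula holds.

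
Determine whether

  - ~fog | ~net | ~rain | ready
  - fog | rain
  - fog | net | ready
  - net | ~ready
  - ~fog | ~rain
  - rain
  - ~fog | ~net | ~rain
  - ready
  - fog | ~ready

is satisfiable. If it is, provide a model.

UNSATISFIABLE

Case rain = True:
  (~fog | ~rain) forces fog = False.
  (ready) forces ready = True.
  Clause (fog | ~ready) is falsified — contradiction.
Case rain = False:
  Clause (rain) is falsified — contradiction.
Both cases fail, so the formula is unsatisfiable.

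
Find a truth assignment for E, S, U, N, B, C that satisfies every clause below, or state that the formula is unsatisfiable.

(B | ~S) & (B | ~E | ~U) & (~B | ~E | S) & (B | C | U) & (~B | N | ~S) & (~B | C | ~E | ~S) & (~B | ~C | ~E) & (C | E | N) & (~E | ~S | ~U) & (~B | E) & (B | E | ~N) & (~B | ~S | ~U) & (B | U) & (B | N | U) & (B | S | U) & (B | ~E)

E = False; S = False; U = True; N = False; B = False; C = True

Try E = True:
  (B | ~E) forces B = True.
  (~B | ~E | S) forces S = True.
  (~B | N | ~S) forces N = True.
  (~B | C | ~E | ~S) forces C = True.
  clause (~B | ~C | ~E) is falsified — backtrack.
So E = False.
  then (~B | E) forces B = False.
  then (B | E | ~N) forces N = False.
  then (B | U) forces U = True.
  then (B | ~S) forces S = False.
  then (C | E | N) forces C = True.
All clauses satisfied.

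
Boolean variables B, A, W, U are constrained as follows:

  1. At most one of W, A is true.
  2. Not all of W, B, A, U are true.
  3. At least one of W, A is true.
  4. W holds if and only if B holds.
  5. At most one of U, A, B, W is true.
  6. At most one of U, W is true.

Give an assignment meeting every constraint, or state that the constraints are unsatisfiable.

B = False; A = True; W = False; U = False

  (1) {W, A}: 1 true — at most one ✓
  (2) {W, B, A, U}: 1/4 true — not all ✓
  (3) {W, A}: 1 true — at least one ✓
  (4) W=F, B=F — same ✓
  (5) {U, A, B, W}: 1 true — at most one ✓
  (6) {U, W}: 0 true — at most one ✓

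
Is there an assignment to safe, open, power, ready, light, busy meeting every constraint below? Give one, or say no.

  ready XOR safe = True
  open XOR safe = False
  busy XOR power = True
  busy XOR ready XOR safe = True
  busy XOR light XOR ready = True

safe=F, open=F, power=T, ready=T, light=F, busy=F

ready XOR safe = T XOR F = True ✓
open XOR safe = F XOR F = False ✓
busy XOR power = F XOR T = True ✓
busy XOR ready XOR safe = F XOR T XOR F = True ✓
busy XOR light XOR ready = F XOR F XOR T = True ✓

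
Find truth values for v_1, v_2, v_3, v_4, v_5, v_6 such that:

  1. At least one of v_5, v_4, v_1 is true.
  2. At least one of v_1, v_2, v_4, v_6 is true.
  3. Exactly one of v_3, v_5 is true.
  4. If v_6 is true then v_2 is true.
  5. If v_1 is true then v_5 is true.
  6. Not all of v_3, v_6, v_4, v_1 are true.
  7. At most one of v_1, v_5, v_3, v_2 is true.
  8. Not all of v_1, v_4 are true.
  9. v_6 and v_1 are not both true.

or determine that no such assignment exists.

v_1: False, v_2: False, v_3: False, v_4: True, v_5: True, v_6: False

  (1) {v_5, v_4, v_1}: 2 true — at least one ✓
  (2) {v_1, v_2, v_4, v_6}: 1 true — at least one ✓
  (3) {v_3, v_5}: 1 true — exactly one ✓
  (4) v_6=F ⇒ v_2: vacuous ✓
  (5) v_1=F ⇒ v_5: vacuous ✓
  (6) {v_3, v_6, v_4, v_1}: 1/4 true — not all ✓
  (7) {v_1, v_5, v_3, v_2}: 1 true — at most one ✓
  (8) {v_1, v_4}: 1/2 true — not all ✓
  (9) v_6=F, v_1=F — not both ✓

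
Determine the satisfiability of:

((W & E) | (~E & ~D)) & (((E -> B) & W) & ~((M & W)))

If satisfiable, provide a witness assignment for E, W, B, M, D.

E=T; W=T; B=T; M=F; D=F

  (W & E) | (~E & ~D) = True
    W & E = True
    ~E & ~D = False
      ~E = False
      ~D = True
  ((E -> B) & W) & ~((M & W)) = True
    (E -> B) & W = True
      E -> B = True
    ~((M & W)) = True
      M & W = False
Both conjuncts True, so the formula holds.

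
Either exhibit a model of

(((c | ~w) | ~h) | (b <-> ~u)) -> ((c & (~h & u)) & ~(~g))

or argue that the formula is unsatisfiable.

g = True, u = True, c = False, b = True, w = True, h = True

  (((c | ~w) | ~h) | (b <-> ~u)) -> ((c & (~h & u)) & ~(~g)) = True
    ((c | ~w) | ~h) | (b <-> ~u) = False
      (c | ~w) | ~h = False
        c | ~w = False
          ~w = False
        ~h = False
      b <-> ~u = False
        ~u = False
    (c & (~h & u)) & ~(~g) = False
      c & (~h & u) = False
        ~h & u = False
          ~h = False
      ~(~g) = True
        ~g = False
The formula evaluates to True.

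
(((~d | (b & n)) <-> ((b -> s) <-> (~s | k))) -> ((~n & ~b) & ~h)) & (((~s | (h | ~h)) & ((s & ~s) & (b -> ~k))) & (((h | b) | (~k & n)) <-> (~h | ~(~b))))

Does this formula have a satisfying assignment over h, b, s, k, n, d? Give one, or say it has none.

Unsatisfiable — no assignment works.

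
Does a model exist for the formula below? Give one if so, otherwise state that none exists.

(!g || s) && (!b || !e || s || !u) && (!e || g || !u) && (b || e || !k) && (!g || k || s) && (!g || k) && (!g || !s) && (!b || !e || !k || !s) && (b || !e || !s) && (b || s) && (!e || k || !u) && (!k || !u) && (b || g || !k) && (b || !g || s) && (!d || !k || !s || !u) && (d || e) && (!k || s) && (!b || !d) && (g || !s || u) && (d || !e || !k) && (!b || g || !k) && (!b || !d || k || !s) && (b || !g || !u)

u: True, d: True, k: False, e: False, b: False, s: True, g: False

Set u = True.
  then (!k || !u) forces k = False.
  then (!g || k) forces g = False.
  then (!e || k || !u) forces e = False.
  then (d || e) forces d = True.
  then (!b || !d) forces b = False.
  then (b || s) forces s = True.
All clauses satisfied.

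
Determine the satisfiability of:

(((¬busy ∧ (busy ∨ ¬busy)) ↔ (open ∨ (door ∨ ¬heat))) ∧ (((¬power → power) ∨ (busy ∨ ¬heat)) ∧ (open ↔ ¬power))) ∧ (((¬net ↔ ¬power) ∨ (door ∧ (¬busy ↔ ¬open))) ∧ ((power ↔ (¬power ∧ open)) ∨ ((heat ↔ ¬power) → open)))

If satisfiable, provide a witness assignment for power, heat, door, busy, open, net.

power = True, heat = True, door = True, busy = False, open = False, net = False

  ((¬busy ∧ (busy ∨ ¬busy)) ↔ (open ∨ (door ∨ ¬heat))) ∧ (((¬power → power) ∨ (busy ∨ ¬heat)) ∧ (open ↔ ¬power)) = True
    (¬busy ∧ (busy ∨ ¬busy)) ↔ (open ∨ (door ∨ ¬heat)) = True
      ¬busy ∧ (busy ∨ ¬busy) = True
        ¬busy = True
        busy ∨ ¬busy = True
          ¬busy = True
      open ∨ (door ∨ ¬heat) = True
        door ∨ ¬heat = True
          ¬heat = False
    ((¬power → power) ∨ (busy ∨ ¬heat)) ∧ (open ↔ ¬power) = True
      (¬power → power) ∨ (busy ∨ ¬heat) = True
        ¬power → power = True
          ¬power = False
        busy ∨ ¬heat = False
          ¬heat = False
      open ↔ ¬power = True
        ¬power = False
  ((¬net ↔ ¬power) ∨ (door ∧ (¬busy ↔ ¬open))) ∧ ((power ↔ (¬power ∧ open)) ∨ ((heat ↔ ¬power) → open)) = True
    (¬net ↔ ¬power) ∨ (door ∧ (¬busy ↔ ¬open)) = True
      ¬net ↔ ¬power = False
        ¬net = True
        ¬power = False
      door ∧ (¬busy ↔ ¬open) = True
        ¬busy ↔ ¬open = True
          ¬busy = True
          ¬open = True
    (power ↔ (¬power ∧ open)) ∨ ((heat ↔ ¬power) → open) = True
      power ↔ (¬power ∧ open) = False
        ¬power ∧ open = False
          ¬power = False
      (heat ↔ ¬power) → open = True
        heat ↔ ¬power = False
          ¬power = False
Both conjuncts True, so the formula holds.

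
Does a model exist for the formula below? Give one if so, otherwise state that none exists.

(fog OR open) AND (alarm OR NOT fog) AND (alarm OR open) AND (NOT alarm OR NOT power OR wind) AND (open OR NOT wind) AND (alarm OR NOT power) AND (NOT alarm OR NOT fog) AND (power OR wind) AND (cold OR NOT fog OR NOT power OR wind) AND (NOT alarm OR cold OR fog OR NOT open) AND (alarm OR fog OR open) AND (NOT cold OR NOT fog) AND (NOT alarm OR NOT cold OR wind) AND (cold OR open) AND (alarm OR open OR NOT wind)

Set power = False.
  then (power OR wind) forces wind = True.
  then (open OR NOT wind) forces open = True.
Set cold = True.
  then (NOT cold OR NOT fog) forces fog = False.
Set alarm = False.
All clauses satisfied.

power=F, open=T, wind=T, cold=T, alarm=F, fog=F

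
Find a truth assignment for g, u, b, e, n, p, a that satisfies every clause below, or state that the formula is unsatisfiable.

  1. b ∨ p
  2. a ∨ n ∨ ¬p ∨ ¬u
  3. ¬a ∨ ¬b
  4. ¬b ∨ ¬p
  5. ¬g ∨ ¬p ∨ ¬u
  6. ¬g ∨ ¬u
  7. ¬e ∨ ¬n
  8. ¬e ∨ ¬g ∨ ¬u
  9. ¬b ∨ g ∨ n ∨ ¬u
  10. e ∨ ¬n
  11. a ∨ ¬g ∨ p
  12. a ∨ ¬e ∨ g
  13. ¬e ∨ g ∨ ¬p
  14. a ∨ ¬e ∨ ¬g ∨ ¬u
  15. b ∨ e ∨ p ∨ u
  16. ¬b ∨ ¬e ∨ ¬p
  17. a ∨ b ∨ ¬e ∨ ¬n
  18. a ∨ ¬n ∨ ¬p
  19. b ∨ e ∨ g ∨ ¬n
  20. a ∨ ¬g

g = False, u = False, b = True, e = False, n = False, p = False, a = False

Set g = False.
Set u = False.
Set b = True.
  then (¬a ∨ ¬b) forces a = False.
  then (¬b ∨ ¬p) forces p = False.
  then (a ∨ ¬e ∨ g) forces e = False.
  then (e ∨ ¬n) forces n = False.
All clauses satisfied.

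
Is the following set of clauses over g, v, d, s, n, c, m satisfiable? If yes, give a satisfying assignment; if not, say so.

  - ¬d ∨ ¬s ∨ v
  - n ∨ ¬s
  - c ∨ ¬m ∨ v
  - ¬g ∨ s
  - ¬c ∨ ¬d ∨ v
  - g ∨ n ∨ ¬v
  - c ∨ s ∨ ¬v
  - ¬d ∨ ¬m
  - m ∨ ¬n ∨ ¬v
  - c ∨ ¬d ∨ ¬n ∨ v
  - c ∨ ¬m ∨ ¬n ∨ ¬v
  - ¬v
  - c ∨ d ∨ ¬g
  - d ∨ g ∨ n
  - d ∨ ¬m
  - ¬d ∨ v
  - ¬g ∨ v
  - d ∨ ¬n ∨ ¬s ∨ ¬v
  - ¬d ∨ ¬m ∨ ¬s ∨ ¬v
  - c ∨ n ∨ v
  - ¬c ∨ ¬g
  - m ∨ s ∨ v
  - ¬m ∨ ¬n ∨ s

Unit clause (¬v) forces v = False.
In (¬d ∨ v) only ¬d is left, so d = False.
In (¬g ∨ v) only ¬g is left, so g = False.
In (d ∨ g ∨ n) only n is left, so n = True.
In (d ∨ ¬m) only ¬m is left, so m = False.
In (m ∨ s ∨ v) only s is left, so s = True.
Set c = False.
All clauses satisfied.

g=F, v=F, d=F, s=T, n=T, c=F, m=F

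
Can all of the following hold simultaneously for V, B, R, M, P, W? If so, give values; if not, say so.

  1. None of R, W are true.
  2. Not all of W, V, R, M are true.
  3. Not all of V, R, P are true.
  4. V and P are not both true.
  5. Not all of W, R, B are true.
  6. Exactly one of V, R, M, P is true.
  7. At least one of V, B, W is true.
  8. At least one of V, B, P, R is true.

V = False, B = True, R = False, M = False, P = True, W = False

  (1) {R, W}: 0 true — none ✓
  (2) {W, V, R, M}: 0/4 true — not all ✓
  (3) {V, R, P}: 1/3 true — not all ✓
  (4) V=F, P=T — not both ✓
  (5) {W, R, B}: 1/3 true — not all ✓
  (6) {V, R, M, P}: 1 true — exactly one ✓
  (7) {V, B, W}: 1 true — at least one ✓
  (8) {V, B, P, R}: 2 true — at least one ✓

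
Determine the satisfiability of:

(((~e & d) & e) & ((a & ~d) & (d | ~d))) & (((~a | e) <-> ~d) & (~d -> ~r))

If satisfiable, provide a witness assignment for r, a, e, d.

The formula is unsatisfiable.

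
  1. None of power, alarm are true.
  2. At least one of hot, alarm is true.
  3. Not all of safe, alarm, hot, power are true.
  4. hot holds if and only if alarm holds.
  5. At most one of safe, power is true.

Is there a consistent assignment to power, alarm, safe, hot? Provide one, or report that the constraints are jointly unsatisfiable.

The formula is unsatisfiable.

Case power = True:
  Constraint (1) is violated (power=T) — contradiction.
Case power = False:
  (1) forces alarm = False.
  (2) with alarm=F forces hot = True.
  Constraint (4) is violated (hot=T, alarm=F) — contradiction.
Both cases fail — unsatisfiable.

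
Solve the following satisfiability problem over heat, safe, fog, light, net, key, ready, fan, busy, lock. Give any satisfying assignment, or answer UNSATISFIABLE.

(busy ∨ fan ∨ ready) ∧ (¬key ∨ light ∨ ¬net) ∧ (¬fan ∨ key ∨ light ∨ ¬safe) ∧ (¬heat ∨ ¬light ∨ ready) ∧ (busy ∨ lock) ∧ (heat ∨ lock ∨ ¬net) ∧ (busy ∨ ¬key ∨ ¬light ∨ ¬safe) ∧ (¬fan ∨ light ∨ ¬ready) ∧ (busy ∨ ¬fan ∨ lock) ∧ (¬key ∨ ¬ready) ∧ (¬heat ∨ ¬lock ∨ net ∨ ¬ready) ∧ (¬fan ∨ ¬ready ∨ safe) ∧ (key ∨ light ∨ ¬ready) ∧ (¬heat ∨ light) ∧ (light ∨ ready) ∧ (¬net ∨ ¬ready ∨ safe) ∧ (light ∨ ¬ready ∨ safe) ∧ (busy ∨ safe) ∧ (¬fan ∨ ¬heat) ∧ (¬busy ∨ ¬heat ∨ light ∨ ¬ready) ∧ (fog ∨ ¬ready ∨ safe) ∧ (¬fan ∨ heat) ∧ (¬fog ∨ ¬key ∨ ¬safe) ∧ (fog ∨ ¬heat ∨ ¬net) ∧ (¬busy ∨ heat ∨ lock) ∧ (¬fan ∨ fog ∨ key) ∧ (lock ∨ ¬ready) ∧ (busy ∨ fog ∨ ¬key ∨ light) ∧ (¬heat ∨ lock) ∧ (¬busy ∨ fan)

heat=T; safe=T; fog=T; light=T; net=T; key=F; ready=T; fan=F; busy=F; lock=T

Set heat = True.
  then (¬heat ∨ light) forces light = True.
  then (¬fan ∨ ¬heat) forces fan = False.
  then (¬heat ∨ lock) forces lock = True.
  then (¬busy ∨ fan) forces busy = False.
  then (busy ∨ fan ∨ ready) forces ready = True.
  then (¬key ∨ ¬ready) forces key = False.
  then (¬heat ∨ ¬lock ∨ net ∨ ¬ready) forces net = True.
  then (¬net ∨ ¬ready ∨ safe) forces safe = True.
  then (fog ∨ ¬heat ∨ ¬net) forces fog = True.
All clauses satisfied.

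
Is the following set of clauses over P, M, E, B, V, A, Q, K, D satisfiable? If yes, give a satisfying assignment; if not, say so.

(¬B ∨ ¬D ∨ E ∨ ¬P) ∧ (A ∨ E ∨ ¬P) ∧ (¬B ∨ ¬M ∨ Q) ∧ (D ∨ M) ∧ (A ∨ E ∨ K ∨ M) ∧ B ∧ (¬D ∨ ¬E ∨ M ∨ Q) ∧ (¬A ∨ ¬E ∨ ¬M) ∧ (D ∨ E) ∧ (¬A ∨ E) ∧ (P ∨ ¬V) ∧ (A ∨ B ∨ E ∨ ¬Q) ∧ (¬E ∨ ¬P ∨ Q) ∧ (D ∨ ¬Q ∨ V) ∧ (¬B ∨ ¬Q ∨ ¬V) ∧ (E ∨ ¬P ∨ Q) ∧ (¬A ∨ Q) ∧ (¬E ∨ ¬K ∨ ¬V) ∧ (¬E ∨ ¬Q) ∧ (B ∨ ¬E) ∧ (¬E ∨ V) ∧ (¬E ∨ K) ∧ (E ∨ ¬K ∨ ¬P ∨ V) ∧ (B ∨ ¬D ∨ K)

P = False; M = True; E = False; B = True; V = False; A = False; Q = True; K = False; D = True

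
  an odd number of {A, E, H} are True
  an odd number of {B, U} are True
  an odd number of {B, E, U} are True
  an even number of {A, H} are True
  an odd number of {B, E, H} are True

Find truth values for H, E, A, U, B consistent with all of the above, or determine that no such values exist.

Adding constraints 1, 2, 3, 4 mod 2: every variable appears an even number of times on the left, so the left side is 0.
But the right sides sum to 1 (mod 2). 0 ≠ 1 — the system is inconsistent.

No satisfying assignment exists.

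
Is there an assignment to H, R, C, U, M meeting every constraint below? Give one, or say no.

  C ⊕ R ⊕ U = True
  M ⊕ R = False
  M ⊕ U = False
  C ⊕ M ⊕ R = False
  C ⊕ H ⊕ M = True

Adding constraints 1, 3, 4 mod 2: every variable appears an even number of times on the left, so the left side is 0.
But the right sides sum to 1 (mod 2). 0 ≠ 1 — the system is inconsistent.

Unsatisfiable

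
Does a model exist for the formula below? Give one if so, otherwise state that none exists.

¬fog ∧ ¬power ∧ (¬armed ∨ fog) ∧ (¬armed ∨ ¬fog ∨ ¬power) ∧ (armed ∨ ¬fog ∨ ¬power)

fog: False, armed: False, power: False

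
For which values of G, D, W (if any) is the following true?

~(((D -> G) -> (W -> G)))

G = False, D = False, W = True

  ~(((D -> G) -> (W -> G))) = True
    (D -> G) -> (W -> G) = False
      D -> G = True
      W -> G = False
The formula evaluates to True.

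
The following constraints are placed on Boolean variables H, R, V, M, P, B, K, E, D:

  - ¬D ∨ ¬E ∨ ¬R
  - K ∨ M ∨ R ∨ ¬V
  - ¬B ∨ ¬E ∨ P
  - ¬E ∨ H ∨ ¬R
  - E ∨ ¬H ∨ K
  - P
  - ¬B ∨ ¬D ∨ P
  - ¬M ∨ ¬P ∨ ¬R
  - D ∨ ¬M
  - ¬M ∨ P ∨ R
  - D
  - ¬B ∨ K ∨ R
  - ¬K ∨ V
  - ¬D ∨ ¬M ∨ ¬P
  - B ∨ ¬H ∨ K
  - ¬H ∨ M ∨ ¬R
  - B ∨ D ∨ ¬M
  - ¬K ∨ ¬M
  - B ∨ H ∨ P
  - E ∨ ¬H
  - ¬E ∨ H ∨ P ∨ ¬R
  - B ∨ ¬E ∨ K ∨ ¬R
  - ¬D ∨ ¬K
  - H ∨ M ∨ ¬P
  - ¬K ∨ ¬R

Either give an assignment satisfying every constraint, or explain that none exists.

Case P = True:
  (D) forces D = True.
  (¬D ∨ ¬M ∨ ¬P) forces M = False.
  (¬D ∨ ¬K) forces K = False.
  (H ∨ M ∨ ¬P) forces H = True.
  (E ∨ ¬H ∨ K) forces E = True.
  (¬D ∨ ¬E ∨ ¬R) forces R = False.
  (K ∨ M ∨ R ∨ ¬V) forces V = False.
  (¬B ∨ K ∨ R) forces B = False.
  Clause (B ∨ ¬H ∨ K) is falsified — contradiction.
Case P = False:
  Clause (P) is falsified — contradiction.
Both cases fail, so the formula is unsatisfiable.

Unsatisfiable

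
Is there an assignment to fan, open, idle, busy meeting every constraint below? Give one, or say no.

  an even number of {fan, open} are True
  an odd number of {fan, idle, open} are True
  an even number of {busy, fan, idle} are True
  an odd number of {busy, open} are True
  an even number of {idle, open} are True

fan = True, open = True, idle = True, busy = False

{fan, open}: 2 true → even ✓
{fan, idle, open}: 3 true → odd ✓
{busy, fan, idle}: 2 true → even ✓
{busy, open}: 1 true → odd ✓
{idle, open}: 2 true → even ✓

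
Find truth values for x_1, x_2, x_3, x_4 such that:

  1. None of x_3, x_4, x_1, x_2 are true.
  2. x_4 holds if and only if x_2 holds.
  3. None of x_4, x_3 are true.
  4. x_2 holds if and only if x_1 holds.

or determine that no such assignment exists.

x_1 = False, x_2 = False, x_3 = False, x_4 = False

  (1) {x_3, x_4, x_1, x_2}: 0 true — none ✓
  (2) x_4=F, x_2=F — same ✓
  (3) {x_4, x_3}: 0 true — none ✓
  (4) x_2=F, x_1=F — same ✓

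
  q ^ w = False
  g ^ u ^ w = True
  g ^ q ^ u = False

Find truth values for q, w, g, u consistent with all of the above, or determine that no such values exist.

Adding constraints 1, 2, 3 mod 2: every variable appears an even number of times on the left, so the left side is 0.
But the right sides sum to 1 (mod 2). 0 ≠ 1 — the system is inconsistent.

Unsatisfiable — no assignment works.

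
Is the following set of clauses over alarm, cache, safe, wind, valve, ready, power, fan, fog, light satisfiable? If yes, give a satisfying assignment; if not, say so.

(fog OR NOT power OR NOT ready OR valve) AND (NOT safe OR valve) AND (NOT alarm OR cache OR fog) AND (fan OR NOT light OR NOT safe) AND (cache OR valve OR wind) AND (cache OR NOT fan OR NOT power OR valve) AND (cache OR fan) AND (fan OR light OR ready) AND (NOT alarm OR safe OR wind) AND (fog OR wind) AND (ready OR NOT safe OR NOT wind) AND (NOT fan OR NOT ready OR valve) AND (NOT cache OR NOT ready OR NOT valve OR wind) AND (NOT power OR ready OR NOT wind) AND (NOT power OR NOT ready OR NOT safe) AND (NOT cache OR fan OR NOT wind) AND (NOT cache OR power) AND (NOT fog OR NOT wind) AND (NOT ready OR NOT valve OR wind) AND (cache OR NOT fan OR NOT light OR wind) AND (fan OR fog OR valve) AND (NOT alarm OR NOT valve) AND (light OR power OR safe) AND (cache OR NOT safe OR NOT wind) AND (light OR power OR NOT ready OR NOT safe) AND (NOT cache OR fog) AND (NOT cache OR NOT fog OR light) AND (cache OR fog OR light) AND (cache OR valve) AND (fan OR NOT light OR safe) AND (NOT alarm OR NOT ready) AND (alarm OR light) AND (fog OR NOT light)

Set alarm = False.
  then (alarm OR light) forces light = True.
  then (fog OR NOT light) forces fog = True.
  then (NOT fog OR NOT wind) forces wind = False.
Try cache = False:
  (cache OR valve OR wind) forces valve = True.
  (cache OR fan) forces fan = True.
  clause (cache OR NOT fan OR NOT light OR wind) is falsified — backtrack.
So cache = True.
  then (NOT cache OR power) forces power = True.
Set safe = False.
  then (fan OR NOT light OR safe) forces fan = True.
Set valve = False.
  then (NOT fan OR NOT ready OR valve) forces ready = False.
All clauses satisfied.

alarm = False, cache = True, safe = False, wind = False, valve = False, ready = False, power = True, fan = True, fog = True, light = True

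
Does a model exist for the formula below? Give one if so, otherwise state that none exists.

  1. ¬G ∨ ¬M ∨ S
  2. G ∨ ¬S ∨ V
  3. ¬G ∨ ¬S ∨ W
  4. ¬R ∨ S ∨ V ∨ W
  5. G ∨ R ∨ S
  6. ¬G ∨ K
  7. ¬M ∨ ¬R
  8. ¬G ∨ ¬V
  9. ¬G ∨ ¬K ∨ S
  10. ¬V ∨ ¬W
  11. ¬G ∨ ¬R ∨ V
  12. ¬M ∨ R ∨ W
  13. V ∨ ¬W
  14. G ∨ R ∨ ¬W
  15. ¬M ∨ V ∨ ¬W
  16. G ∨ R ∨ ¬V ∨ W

Set S = False.
Set V = True.
  then (¬G ∨ ¬V) forces G = False.
  then (¬V ∨ ¬W) forces W = False.
  then (G ∨ R ∨ ¬V ∨ W) forces R = True.
  then (¬M ∨ ¬R) forces M = False.
Set K = True.
All clauses satisfied.

S: False, V: True, W: False, R: True, M: False, K: True, G: False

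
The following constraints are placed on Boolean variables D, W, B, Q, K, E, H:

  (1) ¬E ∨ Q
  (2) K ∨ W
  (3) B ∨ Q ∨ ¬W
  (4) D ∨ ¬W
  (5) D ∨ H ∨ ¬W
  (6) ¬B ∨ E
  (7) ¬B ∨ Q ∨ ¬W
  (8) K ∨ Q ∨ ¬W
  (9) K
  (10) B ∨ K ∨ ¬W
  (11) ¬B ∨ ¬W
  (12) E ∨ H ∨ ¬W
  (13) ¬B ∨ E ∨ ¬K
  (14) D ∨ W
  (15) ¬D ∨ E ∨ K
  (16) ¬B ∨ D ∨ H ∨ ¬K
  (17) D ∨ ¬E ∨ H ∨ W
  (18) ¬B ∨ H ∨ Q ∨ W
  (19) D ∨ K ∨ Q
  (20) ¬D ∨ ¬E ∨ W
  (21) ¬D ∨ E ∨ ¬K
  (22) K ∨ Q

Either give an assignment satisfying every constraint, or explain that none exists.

Unit clause (K) forces K = True.
Try D = False:
  (D ∨ ¬W) forces W = False.
  clause (D ∨ W) is falsified — backtrack.
So D = True.
  then (¬D ∨ E ∨ ¬K) forces E = True.
  then (¬E ∨ Q) forces Q = True.
  then (¬D ∨ ¬E ∨ W) forces W = True.
  then (¬B ∨ ¬W) forces B = False.
Set H = False.
All clauses satisfied.

D=T; W=T; B=F; Q=T; K=T; E=T; H=F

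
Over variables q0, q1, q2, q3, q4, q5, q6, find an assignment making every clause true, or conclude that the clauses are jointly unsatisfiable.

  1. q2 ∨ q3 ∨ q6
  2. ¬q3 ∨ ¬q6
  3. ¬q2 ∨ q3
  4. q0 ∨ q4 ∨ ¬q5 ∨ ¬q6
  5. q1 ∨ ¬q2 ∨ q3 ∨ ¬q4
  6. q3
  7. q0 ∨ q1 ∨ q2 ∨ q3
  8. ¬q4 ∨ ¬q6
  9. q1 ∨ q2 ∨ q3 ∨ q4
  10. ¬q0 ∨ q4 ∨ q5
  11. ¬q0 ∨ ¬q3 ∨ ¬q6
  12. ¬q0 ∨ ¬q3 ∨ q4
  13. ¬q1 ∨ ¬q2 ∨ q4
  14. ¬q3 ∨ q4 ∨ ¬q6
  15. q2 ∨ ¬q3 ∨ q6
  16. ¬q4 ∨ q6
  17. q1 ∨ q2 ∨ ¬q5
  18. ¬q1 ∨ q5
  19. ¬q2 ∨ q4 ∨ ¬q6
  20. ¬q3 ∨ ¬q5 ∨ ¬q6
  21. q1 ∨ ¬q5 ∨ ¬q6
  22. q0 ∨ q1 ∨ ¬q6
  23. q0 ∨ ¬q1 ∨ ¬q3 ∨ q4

q0 = False, q1 = False, q2 = True, q3 = True, q4 = False, q5 = False, q6 = False

Unit clause (q3) forces q3 = True.
In (¬q3 ∨ ¬q6) only ¬q6 is left, so q6 = False.
In (q2 ∨ ¬q3 ∨ q6) only q2 is left, so q2 = True.
In (¬q4 ∨ q6) only ¬q4 is left, so q4 = False.
In (¬q0 ∨ ¬q3 ∨ q4) only ¬q0 is left, so q0 = False.
In (¬q1 ∨ ¬q2 ∨ q4) only ¬q1 is left, so q1 = False.
Set q5 = False.
All clauses satisfied.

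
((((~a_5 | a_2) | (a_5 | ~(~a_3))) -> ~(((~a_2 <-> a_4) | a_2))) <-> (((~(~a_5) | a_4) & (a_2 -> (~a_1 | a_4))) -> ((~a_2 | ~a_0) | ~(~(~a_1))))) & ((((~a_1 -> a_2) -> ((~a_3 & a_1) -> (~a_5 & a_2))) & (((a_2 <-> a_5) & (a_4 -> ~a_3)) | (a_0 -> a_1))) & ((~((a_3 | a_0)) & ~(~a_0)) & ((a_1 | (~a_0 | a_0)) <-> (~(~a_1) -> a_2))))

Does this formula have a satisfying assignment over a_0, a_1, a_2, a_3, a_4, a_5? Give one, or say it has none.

No satisfying assignment exists.

Case a_0 = True: the conjunct ~((a_3 | a_0)) becomes ~((a_3 | True)) = False.
Case a_0 = False: the conjunct ~(~a_0) becomes ~(~False) = False.
Both cases fail — unsatisfiable.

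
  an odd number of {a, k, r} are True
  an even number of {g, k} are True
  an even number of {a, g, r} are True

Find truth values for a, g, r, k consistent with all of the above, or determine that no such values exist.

No satisfying assignment exists.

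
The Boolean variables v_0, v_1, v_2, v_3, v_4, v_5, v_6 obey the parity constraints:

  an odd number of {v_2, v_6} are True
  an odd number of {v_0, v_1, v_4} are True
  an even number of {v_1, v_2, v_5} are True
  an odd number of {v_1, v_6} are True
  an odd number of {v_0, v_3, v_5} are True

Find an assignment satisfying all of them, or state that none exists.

v_0=F; v_1=F; v_2=F; v_3=T; v_4=T; v_5=F; v_6=T

{v_2, v_6}: 1 true → odd ✓
{v_0, v_1, v_4}: 1 true → odd ✓
{v_1, v_2, v_5}: 0 true → even ✓
{v_1, v_6}: 1 true → odd ✓
{v_0, v_3, v_5}: 1 true → odd ✓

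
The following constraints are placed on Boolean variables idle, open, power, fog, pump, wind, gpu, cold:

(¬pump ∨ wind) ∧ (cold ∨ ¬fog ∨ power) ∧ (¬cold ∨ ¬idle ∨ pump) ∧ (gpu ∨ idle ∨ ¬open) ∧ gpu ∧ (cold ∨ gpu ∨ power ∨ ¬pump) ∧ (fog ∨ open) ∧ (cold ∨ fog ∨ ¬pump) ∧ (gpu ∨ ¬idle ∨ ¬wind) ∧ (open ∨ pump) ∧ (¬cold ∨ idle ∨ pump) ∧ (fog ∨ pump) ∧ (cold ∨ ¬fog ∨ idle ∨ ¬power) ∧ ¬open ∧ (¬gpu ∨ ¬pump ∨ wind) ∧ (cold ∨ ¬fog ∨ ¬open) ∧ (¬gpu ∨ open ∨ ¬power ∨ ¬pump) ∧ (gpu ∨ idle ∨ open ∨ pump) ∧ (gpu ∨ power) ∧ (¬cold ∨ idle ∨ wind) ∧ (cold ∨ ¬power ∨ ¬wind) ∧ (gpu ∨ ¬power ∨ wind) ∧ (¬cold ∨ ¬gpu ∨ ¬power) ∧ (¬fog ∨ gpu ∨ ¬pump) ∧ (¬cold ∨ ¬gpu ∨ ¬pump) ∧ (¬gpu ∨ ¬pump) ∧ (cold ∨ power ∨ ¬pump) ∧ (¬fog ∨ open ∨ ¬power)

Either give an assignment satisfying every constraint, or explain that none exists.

Case open = True:
  Clause (¬open) is falsified — contradiction.
Case open = False:
  (gpu) forces gpu = True.
  (fog ∨ open) forces fog = True.
  (open ∨ pump) forces pump = True.
  Clause (¬gpu ∨ ¬pump) is falsified — contradiction.
Both cases fail, so the formula is unsatisfiable.

Unsatisfiable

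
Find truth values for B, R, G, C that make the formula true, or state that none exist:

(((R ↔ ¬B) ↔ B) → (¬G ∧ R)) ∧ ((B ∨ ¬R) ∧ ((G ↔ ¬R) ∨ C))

B = True, R = True, G = False, C = True

  ((R ↔ ¬B) ↔ B) → (¬G ∧ R) = True
    (R ↔ ¬B) ↔ B = False
      R ↔ ¬B = False
        ¬B = False
    ¬G ∧ R = True
      ¬G = True
  (B ∨ ¬R) ∧ ((G ↔ ¬R) ∨ C) = True
    B ∨ ¬R = True
      ¬R = False
    (G ↔ ¬R) ∨ C = True
      G ↔ ¬R = True
        ¬R = False
Both conjuncts True, so the formula holds.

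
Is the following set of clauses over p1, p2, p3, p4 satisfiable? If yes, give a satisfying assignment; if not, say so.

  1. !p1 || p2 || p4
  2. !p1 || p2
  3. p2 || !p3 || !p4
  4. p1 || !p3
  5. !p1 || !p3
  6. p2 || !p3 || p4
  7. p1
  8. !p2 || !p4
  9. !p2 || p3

Case p1 = True:
  (!p1 || p2) forces p2 = True.
  (!p1 || !p3) forces p3 = False.
  Clause (!p2 || p3) is falsified — contradiction.
Case p1 = False:
  Clause (p1) is falsified — contradiction.
Both cases fail, so the formula is unsatisfiable.

Unsatisfiable — no assignment works.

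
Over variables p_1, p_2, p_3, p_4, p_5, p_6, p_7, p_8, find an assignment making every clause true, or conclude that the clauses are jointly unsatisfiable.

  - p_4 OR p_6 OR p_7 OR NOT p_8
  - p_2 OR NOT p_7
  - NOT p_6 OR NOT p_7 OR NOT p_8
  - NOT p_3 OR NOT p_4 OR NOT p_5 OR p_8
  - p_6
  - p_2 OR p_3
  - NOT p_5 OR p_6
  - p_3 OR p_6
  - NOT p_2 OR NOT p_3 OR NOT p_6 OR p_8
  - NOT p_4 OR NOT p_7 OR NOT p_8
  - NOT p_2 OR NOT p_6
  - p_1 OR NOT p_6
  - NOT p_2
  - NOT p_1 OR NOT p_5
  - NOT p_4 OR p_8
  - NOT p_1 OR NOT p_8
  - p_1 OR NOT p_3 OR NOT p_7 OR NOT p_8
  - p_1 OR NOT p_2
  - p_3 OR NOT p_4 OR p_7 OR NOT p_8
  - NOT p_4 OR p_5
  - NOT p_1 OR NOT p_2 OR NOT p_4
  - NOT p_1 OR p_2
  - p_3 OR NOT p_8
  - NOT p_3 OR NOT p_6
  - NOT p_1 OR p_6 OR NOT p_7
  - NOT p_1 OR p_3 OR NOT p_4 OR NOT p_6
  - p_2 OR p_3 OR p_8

No satisfying assignment exists.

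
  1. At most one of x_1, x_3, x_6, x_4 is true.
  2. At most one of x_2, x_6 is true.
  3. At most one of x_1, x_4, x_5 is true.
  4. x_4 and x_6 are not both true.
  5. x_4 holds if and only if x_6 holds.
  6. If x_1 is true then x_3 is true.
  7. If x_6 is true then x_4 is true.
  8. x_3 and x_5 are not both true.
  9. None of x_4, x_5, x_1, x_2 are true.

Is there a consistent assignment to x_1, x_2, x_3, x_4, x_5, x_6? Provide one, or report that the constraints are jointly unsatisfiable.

x_1 = False; x_2 = False; x_3 = True; x_4 = False; x_5 = False; x_6 = False

  (1) {x_1, x_3, x_6, x_4}: 1 true — at most one ✓
  (2) {x_2, x_6}: 0 true — at most one ✓
  (3) {x_1, x_4, x_5}: 0 true — at most one ✓
  (4) x_4=F, x_6=F — not both ✓
  (5) x_4=F, x_6=F — same ✓
  (6) x_1=F ⇒ x_3: vacuous ✓
  (7) x_6=F ⇒ x_4: vacuous ✓
  (8) x_3=T, x_5=F — not both ✓
  (9) {x_4, x_5, x_1, x_2}: 0 true — none ✓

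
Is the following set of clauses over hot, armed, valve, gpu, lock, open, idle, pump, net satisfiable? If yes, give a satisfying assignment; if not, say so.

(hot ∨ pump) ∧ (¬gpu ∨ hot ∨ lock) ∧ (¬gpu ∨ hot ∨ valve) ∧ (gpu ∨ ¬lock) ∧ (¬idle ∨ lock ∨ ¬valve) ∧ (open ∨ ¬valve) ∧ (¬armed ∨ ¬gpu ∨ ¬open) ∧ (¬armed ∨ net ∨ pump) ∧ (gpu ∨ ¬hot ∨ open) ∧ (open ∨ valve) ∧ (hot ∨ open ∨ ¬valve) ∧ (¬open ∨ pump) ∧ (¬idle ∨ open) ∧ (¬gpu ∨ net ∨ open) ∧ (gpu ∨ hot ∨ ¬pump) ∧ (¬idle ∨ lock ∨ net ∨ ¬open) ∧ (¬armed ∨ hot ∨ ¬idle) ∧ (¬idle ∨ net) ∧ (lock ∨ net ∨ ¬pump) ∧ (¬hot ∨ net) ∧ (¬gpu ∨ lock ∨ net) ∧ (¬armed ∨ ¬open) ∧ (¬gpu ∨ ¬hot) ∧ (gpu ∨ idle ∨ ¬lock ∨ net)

Set hot = False.
  then (hot ∨ pump) forces pump = True.
  then (gpu ∨ hot ∨ ¬pump) forces gpu = True.
  then (¬gpu ∨ hot ∨ lock) forces lock = True.
  then (¬gpu ∨ hot ∨ valve) forces valve = True.
  then (open ∨ ¬valve) forces open = True.
  then (¬armed ∨ ¬gpu ∨ ¬open) forces armed = False.
Set idle = False.
Set net = False.
All clauses satisfied.

hot: False; armed: False; valve: True; gpu: True; lock: True; open: True; idle: False; pump: True; net: False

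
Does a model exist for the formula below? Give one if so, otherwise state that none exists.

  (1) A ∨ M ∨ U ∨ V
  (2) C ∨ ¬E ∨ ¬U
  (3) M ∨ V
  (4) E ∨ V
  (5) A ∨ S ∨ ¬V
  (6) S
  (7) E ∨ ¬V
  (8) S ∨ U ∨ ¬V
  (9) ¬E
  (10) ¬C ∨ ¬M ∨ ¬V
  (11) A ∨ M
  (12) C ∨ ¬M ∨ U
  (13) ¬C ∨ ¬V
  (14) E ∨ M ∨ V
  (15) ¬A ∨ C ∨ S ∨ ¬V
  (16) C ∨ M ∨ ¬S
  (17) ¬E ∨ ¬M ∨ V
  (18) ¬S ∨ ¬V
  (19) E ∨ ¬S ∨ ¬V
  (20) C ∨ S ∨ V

Unsatisfiable — no assignment works.

Case E = True:
  Clause (¬E) is falsified — contradiction.
Case E = False:
  (E ∨ V) forces V = True.
  Clause (E ∨ ¬V) is falsified — contradiction.
Both cases fail, so the formula is unsatisfiable.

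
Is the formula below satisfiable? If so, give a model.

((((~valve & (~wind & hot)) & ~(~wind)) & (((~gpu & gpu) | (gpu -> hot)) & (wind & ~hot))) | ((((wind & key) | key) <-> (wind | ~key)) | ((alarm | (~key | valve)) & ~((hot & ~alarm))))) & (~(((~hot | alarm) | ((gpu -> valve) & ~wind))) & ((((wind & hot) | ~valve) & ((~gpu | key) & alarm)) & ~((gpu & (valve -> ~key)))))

UNSATISFIABLE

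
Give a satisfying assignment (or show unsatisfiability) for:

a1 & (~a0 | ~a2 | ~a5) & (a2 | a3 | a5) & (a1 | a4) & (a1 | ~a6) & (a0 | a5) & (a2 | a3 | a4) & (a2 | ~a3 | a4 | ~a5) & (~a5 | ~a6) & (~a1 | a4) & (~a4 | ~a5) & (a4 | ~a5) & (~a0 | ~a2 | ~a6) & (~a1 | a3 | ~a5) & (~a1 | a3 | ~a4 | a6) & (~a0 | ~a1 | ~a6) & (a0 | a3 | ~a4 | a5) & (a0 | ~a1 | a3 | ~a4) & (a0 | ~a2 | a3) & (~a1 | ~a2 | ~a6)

Unit clause (a1) forces a1 = True.
In (~a1 | a4) only a4 is left, so a4 = True.
In (~a4 | ~a5) only ~a5 is left, so a5 = False.
In (a0 | a5) only a0 is left, so a0 = True.
In (~a0 | ~a1 | ~a6) only ~a6 is left, so a6 = False.
In (~a1 | a3 | ~a4 | a6) only a3 is left, so a3 = True.
Set a2 = False.
All clauses satisfied.

a0 = True, a1 = True, a2 = False, a3 = True, a4 = True, a5 = False, a6 = False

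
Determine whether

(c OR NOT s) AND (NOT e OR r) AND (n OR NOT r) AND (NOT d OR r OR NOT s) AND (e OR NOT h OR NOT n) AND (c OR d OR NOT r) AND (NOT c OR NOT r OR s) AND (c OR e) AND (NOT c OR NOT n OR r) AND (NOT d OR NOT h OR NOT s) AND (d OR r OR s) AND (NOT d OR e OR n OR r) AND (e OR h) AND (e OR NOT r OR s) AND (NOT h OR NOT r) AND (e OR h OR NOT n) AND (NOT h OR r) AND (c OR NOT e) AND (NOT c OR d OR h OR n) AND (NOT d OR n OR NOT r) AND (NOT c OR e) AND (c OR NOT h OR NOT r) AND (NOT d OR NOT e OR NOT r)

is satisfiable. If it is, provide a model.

c = True, d = False, e = True, r = True, n = True, h = False, s = True

Set c = True.
  then (NOT c OR e) forces e = True.
  then (NOT e OR r) forces r = True.
  then (n OR NOT r) forces n = True.
  then (NOT c OR NOT r OR s) forces s = True.
  then (NOT h OR NOT r) forces h = False.
  then (NOT d OR NOT e OR NOT r) forces d = False.
All clauses satisfied.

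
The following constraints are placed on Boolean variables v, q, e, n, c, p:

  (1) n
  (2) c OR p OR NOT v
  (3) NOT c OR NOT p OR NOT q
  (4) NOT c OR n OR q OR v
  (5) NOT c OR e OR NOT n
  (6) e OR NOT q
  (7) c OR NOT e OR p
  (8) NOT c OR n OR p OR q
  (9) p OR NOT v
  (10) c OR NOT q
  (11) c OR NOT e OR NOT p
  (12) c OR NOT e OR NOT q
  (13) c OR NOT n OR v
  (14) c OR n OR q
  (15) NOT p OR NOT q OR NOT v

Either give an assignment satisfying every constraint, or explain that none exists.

Unit clause (n) forces n = True.
Set v = True.
  then (p OR NOT v) forces p = True.
  then (NOT p OR NOT q OR NOT v) forces q = False.
Set e = True.
  then (c OR NOT e OR NOT p) forces c = True.
All clauses satisfied.

v=T, q=F, e=T, n=T, c=T, p=T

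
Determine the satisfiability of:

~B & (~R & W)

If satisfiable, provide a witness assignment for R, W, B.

R=F; W=T; B=F

  ~B = True
  ~R & W = True
    ~R = True
Both conjuncts True, so the formula holds.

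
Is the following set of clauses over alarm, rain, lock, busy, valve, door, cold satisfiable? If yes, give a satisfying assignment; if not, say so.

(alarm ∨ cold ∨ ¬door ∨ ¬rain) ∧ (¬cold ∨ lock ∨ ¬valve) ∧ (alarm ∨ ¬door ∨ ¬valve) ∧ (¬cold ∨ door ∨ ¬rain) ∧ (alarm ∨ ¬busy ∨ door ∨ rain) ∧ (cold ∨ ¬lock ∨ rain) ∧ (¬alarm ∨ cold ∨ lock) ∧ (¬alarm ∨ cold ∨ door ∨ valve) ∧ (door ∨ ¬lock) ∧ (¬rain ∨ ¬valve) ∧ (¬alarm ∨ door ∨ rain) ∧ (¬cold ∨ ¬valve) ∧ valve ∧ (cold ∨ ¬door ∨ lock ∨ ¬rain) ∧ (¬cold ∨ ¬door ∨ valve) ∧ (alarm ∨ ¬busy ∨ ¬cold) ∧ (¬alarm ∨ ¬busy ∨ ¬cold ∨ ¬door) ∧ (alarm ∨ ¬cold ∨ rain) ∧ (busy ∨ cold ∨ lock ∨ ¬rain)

Unit clause (valve) forces valve = True.
In (¬rain ∨ ¬valve) only ¬rain is left, so rain = False.
In (¬cold ∨ ¬valve) only ¬cold is left, so cold = False.
In (cold ∨ ¬lock ∨ rain) only ¬lock is left, so lock = False.
In (¬alarm ∨ cold ∨ lock) only ¬alarm is left, so alarm = False.
In (alarm ∨ ¬door ∨ ¬valve) only ¬door is left, so door = False.
In (alarm ∨ ¬busy ∨ door ∨ rain) only ¬busy is left, so busy = False.
All clauses satisfied.

alarm = False, rain = False, lock = False, busy = False, valve = True, door = False, cold = False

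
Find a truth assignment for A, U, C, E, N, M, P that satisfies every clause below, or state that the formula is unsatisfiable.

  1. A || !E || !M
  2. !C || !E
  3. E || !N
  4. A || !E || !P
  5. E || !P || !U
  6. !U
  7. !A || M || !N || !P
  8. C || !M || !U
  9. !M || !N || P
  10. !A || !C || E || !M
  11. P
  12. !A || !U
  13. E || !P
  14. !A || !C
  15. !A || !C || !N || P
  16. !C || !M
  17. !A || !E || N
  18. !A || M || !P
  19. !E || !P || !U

A=T, U=F, C=F, E=T, N=T, M=T, P=T

Unit clause (!U) forces U = False.
Unit clause (P) forces P = True.
In (E || !P) only E is left, so E = True.
In (!C || !E) only !C is left, so C = False.
In (A || !E || !P) only A is left, so A = True.
In (!A || !E || N) only N is left, so N = True.
In (!A || M || !P) only M is left, so M = True.
All clauses satisfied.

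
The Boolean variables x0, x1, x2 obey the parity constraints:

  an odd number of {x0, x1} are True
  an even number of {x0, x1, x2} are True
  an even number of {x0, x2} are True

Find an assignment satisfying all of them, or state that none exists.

x0 = True, x1 = False, x2 = True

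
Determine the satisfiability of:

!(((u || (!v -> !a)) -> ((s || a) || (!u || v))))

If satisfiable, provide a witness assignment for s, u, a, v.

s=F, u=T, a=F, v=F

  !(((u || (!v -> !a)) -> ((s || a) || (!u || v)))) = True
    (u || (!v -> !a)) -> ((s || a) || (!u || v)) = False
      u || (!v -> !a) = True
        !v -> !a = True
          !v = True
          !a = True
      (s || a) || (!u || v) = False
        s || a = False
        !u || v = False
          !u = False
The formula evaluates to True.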